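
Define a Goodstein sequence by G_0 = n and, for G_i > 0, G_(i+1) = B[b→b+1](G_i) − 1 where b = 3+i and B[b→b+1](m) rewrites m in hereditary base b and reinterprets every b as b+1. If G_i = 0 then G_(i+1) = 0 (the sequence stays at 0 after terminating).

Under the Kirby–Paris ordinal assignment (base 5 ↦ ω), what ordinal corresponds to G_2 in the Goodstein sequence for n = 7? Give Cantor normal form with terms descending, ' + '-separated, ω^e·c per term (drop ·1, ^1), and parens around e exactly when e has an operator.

ω + 4

[0] 7 ≡ 2·3 + 1 (base 3). Lift 4: 9. −1: 8.
[1] 8 ≡ 2·4 (base 4). Lift 5: 10. −1: 9.
[2] 9 ≡ 5 + 4 (base 5). Lift 6: 10. −1: 9.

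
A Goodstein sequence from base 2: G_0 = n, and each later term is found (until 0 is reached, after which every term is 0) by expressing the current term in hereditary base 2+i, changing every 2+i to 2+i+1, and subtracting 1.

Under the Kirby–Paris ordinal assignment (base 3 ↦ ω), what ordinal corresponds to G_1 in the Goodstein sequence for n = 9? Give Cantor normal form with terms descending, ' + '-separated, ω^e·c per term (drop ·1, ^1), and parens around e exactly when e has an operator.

ω^(ω + 1)

base 2: 9 = 2^(2 + 1) + 1; at 3: 3^(3 + 1) + 1 = 82; next = 81
base 3: 81 = 3^(3 + 1); at 4: 4^(4 + 1) = 1024; next = 1023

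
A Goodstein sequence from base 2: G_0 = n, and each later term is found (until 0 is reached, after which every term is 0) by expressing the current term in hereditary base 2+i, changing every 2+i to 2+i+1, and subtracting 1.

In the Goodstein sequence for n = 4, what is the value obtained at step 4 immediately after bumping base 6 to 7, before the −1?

(0) 4|_2 = 2^2 ↦ 3^3|_3 = 27 ⇒ 26
(1) 26|_3 = 2·3^2 + 2·3 + 2 ↦ 2·4^2 + 2·4 + 2|_4 = 42 ⇒ 41
(2) 41|_4 = 2·4^2 + 2·4 + 1 ↦ 2·5^2 + 2·5 + 1|_5 = 61 ⇒ 60
(3) 60|_5 = 2·5^2 + 2·5 ↦ 2·6^2 + 2·6|_6 = 84 ⇒ 83
(4) 83|_6 = 2·6^2 + 6 + 5 ↦ 2·7^2 + 7 + 5|_7 = 110 ⇒ 109

110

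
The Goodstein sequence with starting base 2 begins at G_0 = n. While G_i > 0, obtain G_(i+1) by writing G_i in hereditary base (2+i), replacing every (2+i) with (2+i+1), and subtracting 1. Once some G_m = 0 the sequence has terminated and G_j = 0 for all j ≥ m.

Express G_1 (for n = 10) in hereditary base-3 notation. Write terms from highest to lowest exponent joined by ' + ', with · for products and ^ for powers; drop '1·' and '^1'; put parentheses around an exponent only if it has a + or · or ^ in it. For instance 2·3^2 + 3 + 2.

3^(3 + 1) + 2

G_0 = 10. HB_2(10) = 2^(2 + 1) + 2. Bump = 84. G_1 = 83.
G_1 = 83. HB_3(83) = 3^(3 + 1) + 2. Bump = 1026. G_2 = 1025.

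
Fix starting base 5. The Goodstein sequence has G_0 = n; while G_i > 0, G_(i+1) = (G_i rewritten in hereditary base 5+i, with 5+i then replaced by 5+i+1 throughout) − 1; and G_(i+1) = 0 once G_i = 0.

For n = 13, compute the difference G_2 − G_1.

13 —HB5→ 2·5 + 3 —bump→ 2·6 + 3 = 15 —(−1)→ 14
14 —HB6→ 2·6 + 2 —bump→ 2·7 + 2 = 16 —(−1)→ 15

1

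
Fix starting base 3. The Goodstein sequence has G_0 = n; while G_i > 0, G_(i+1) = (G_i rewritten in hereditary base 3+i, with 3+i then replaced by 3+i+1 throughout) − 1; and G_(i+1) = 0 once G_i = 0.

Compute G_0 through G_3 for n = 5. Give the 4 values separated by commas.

(0) 5|_3 = 3 + 2 ↦ 4 + 2|_4 = 6 ⇒ 5
(1) 5|_4 = 4 + 1 ↦ 5 + 1|_5 = 6 ⇒ 5
(2) 5|_5 = 5 ↦ 6|_6 = 6 ⇒ 5

5, 5, 5, 5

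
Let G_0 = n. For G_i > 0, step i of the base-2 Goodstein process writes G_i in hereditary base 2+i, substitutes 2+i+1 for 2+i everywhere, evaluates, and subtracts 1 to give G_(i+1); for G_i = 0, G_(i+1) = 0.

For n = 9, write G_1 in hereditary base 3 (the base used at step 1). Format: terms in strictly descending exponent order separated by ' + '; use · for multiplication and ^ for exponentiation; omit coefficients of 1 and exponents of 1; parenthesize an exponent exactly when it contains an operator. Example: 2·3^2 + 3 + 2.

3^(3 + 1)

i=0: 9 = 2^(2 + 1) + 1 (b=2); 2→3: 3^(3 + 1) + 1 = 82; 82−1 = 81
i=1: 81 = 3^(3 + 1) (b=3); 3→4: 4^(4 + 1) = 1024; 1024−1 = 1023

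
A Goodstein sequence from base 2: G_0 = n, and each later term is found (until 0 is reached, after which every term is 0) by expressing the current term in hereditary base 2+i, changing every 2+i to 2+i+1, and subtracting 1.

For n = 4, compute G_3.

60

(0) 4|_2 = 2^2 ↦ 3^3|_3 = 27 ⇒ 26
(1) 26|_3 = 2·3^2 + 2·3 + 2 ↦ 2·4^2 + 2·4 + 2|_4 = 42 ⇒ 41
(2) 41|_4 = 2·4^2 + 2·4 + 1 ↦ 2·5^2 + 2·5 + 1|_5 = 61 ⇒ 60
(3) 60|_5 = 2·5^2 + 2·5 ↦ 2·6^2 + 2·6|_6 = 84 ⇒ 83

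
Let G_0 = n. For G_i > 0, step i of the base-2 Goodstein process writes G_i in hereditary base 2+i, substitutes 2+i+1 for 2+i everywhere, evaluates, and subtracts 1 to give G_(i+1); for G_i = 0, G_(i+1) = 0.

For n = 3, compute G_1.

3

(0) 3|_2 = 2 + 1 ↦ 3 + 1|_3 = 4 ⇒ 3
(1) 3|_3 = 3 ↦ 4|_4 = 4 ⇒ 3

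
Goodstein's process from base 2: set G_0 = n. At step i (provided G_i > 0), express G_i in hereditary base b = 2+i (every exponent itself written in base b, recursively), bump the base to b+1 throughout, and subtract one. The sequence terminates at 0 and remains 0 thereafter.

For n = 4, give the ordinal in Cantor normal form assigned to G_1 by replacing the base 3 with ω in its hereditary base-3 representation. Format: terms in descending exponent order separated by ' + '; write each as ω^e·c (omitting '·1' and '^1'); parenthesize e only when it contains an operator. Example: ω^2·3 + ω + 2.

ω^2·2 + ω·2 + 2

G_0 = 4. HB_2(4) = 2^2. Bump = 27. G_1 = 26.
G_1 = 26. HB_3(26) = 2·3^2 + 2·3 + 2. Bump = 42. G_2 = 41.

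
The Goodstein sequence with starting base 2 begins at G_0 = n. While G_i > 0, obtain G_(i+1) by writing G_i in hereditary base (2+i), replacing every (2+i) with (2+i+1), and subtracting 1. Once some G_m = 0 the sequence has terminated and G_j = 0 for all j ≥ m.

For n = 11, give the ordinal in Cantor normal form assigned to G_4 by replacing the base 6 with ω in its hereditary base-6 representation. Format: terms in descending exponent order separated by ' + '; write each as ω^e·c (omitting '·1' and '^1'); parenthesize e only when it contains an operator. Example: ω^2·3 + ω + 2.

G_0 = 11. HB_2(11) = 2^(2 + 1) + 2 + 1. Bump = 85. G_1 = 84.
G_1 = 84. HB_3(84) = 3^(3 + 1) + 3. Bump = 1028. G_2 = 1027.
G_2 = 1027. HB_4(1027) = 4^(4 + 1) + 3. Bump = 15628. G_3 = 15627.
G_3 = 15627. HB_5(15627) = 5^(5 + 1) + 2. Bump = 279938. G_4 = 279937.

ω^(ω + 1) + 1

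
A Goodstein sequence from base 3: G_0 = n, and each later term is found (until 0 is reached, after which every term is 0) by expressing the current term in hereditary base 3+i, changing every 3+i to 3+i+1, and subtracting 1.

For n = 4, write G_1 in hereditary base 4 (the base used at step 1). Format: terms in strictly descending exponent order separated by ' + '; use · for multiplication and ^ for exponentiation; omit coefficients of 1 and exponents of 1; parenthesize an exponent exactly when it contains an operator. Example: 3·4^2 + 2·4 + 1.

4

G_0 = 4. HB_3(4) = 3 + 1. Bump = 5. G_1 = 4.
G_1 = 4. HB_4(4) = 4. Bump = 5. G_2 = 4.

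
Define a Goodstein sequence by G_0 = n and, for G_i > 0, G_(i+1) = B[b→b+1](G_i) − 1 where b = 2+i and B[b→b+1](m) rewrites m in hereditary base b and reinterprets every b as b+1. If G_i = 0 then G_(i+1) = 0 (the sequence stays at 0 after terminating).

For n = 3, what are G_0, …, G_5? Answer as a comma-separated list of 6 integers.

3, 3, 3, 2, 1, 0

base 2: 3 = 2 + 1; at 3: 3 + 1 = 4; next = 3
base 3: 3 = 3; at 4: 4 = 4; next = 3
base 4: 3 = 3; at 5: 3 = 3; next = 2
base 5: 2 = 2; at 6: 2 = 2; next = 1
base 6: 1 = 1; at 7: 1 = 1; next = 0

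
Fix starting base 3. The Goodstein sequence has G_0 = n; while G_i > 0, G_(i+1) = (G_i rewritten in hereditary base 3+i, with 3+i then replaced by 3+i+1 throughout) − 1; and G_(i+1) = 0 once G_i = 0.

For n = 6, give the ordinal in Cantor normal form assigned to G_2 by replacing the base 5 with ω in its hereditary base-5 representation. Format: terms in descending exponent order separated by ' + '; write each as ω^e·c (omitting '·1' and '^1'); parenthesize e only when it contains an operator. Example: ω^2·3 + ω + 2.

ω + 2

i=0: 6 = 2·3 (b=3); 3→4: 2·4 = 8; 8−1 = 7
i=1: 7 = 4 + 3 (b=4); 4→5: 5 + 3 = 8; 8−1 = 7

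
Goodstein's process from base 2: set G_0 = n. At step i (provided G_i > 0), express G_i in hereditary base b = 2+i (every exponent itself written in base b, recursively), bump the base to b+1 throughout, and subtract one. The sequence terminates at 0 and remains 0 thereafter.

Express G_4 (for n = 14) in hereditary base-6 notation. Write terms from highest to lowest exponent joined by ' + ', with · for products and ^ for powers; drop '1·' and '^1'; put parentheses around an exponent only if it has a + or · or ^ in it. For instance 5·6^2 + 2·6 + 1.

6^(6 + 1) + 5·6^5 + 5·6^4 + 5·6^3 + 5·6^2 + 5·6 + 5

14 —HB2→ 2^(2 + 1) + 2^2 + 2 —bump→ 3^(3 + 1) + 3^3 + 3 = 111 —(−1)→ 110
110 —HB3→ 3^(3 + 1) + 3^3 + 2 —bump→ 4^(4 + 1) + 4^4 + 2 = 1282 —(−1)→ 1281
1281 —HB4→ 4^(4 + 1) + 4^4 + 1 —bump→ 5^(5 + 1) + 5^5 + 1 = 18751 —(−1)→ 18750
18750 —HB5→ 5^(5 + 1) + 5^5 —bump→ 6^(6 + 1) + 6^6 = 326592 —(−1)→ 326591
326591 —HB6→ 6^(6 + 1) + 5·6^5 + 5·6^4 + 5·6^3 + 5·6^2 + 5·6 + 5 —bump→ 7^(7 + 1) + 5·7^5 + 5·7^4 + 5·7^3 + 5·7^2 + 5·7 + 5 = 5862841 —(−1)→ 5862840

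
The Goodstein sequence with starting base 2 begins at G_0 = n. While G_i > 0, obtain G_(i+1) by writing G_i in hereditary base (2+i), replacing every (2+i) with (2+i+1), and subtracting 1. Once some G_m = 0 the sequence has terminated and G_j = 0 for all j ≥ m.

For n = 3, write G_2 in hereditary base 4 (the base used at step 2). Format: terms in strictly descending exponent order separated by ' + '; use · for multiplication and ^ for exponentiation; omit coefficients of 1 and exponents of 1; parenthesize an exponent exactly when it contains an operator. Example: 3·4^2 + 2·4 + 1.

i=0: 3 = 2 + 1 (b=2); 2→3: 3 + 1 = 4; 4−1 = 3
i=1: 3 = 3 (b=3); 3→4: 4 = 4; 4−1 = 3
i=2: 3 = 3 (b=4); 4→5: 3 = 3; 3−1 = 2

3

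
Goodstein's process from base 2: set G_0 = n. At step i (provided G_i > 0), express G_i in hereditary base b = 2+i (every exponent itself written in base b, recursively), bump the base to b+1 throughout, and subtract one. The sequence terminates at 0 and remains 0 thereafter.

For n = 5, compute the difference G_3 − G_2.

212

base 2: 5 = 2^2 + 1; at 3: 3^3 + 1 = 28; next = 27
base 3: 27 = 3^3; at 4: 4^4 = 256; next = 255
base 4: 255 = 3·4^3 + 3·4^2 + 3·4 + 3; at 5: 3·5^3 + 3·5^2 + 3·5 + 3 = 468; next = 467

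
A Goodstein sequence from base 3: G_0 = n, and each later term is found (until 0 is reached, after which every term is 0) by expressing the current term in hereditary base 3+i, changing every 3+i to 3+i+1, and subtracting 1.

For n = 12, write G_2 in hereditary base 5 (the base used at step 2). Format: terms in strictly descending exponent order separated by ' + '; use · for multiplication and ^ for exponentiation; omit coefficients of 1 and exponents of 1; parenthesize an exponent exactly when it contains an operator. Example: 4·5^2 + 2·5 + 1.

[0] 12 ≡ 3^2 + 3 (base 3). Lift 4: 20. −1: 19.
[1] 19 ≡ 4^2 + 3 (base 4). Lift 5: 28. −1: 27.
[2] 27 ≡ 5^2 + 2 (base 5). Lift 6: 38. −1: 37.

5^2 + 2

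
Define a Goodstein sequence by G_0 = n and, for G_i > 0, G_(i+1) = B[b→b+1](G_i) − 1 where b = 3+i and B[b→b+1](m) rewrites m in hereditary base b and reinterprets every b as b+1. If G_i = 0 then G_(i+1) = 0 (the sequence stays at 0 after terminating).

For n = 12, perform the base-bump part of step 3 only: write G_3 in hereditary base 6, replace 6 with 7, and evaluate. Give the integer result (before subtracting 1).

G_0=12  [base 3] 3^2 + 3  →[3↦4]→  4^2 + 4 = 20  −1 ⇒ G_1=19
G_1=19  [base 4] 4^2 + 3  →[4↦5]→  5^2 + 3 = 28  −1 ⇒ G_2=27
G_2=27  [base 5] 5^2 + 2  →[5↦6]→  6^2 + 2 = 38  −1 ⇒ G_3=37
G_3=37  [base 6] 6^2 + 1  →[6↦7]→  7^2 + 1 = 50  −1 ⇒ G_4=49

50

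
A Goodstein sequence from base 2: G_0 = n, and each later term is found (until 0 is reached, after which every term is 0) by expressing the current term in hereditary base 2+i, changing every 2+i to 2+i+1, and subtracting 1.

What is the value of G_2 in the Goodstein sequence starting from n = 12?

1065

step 0: 12 = 2^(2 + 1) + 2^2; sub 3 for 2: 3^(3 + 1) + 3^3; = 108; G_1 = 108−1 = 107
step 1: 107 = 3^(3 + 1) + 2·3^2 + 2·3 + 2; sub 4 for 3: 4^(4 + 1) + 2·4^2 + 2·4 + 2; = 1066; G_2 = 1066−1 = 1065
step 2: 1065 = 4^(4 + 1) + 2·4^2 + 2·4 + 1; sub 5 for 4: 5^(5 + 1) + 2·5^2 + 2·5 + 1; = 15686; G_3 = 15686−1 = 15685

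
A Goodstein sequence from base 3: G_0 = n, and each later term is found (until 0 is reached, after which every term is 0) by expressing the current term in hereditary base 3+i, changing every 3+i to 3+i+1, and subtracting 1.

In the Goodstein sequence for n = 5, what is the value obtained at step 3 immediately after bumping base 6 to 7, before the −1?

(0) 5|_3 = 3 + 2 ↦ 4 + 2|_4 = 6 ⇒ 5
(1) 5|_4 = 4 + 1 ↦ 5 + 1|_5 = 6 ⇒ 5
(2) 5|_5 = 5 ↦ 6|_6 = 6 ⇒ 5

5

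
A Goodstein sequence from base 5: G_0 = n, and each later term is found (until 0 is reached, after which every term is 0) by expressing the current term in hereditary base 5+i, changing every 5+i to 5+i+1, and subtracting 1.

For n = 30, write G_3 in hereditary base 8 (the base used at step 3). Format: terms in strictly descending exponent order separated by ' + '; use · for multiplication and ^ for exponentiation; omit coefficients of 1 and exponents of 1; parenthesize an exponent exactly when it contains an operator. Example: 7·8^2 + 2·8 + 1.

8^2 + 3

(0) 30|_5 = 5^2 + 5 ↦ 6^2 + 6|_6 = 42 ⇒ 41
(1) 41|_6 = 6^2 + 5 ↦ 7^2 + 5|_7 = 54 ⇒ 53
(2) 53|_7 = 7^2 + 4 ↦ 8^2 + 4|_8 = 68 ⇒ 67
(3) 67|_8 = 8^2 + 3 ↦ 9^2 + 3|_9 = 84 ⇒ 83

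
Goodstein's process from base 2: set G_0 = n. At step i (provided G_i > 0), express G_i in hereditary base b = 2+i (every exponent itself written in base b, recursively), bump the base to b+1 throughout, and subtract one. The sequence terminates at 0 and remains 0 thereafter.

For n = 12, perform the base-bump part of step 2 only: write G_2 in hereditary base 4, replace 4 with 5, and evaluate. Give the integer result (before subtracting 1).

12 —HB2→ 2^(2 + 1) + 2^2 —bump→ 3^(3 + 1) + 3^3 = 108 —(−1)→ 107
107 —HB3→ 3^(3 + 1) + 2·3^2 + 2·3 + 2 —bump→ 4^(4 + 1) + 2·4^2 + 2·4 + 2 = 1066 —(−1)→ 1065
1065 —HB4→ 4^(4 + 1) + 2·4^2 + 2·4 + 1 —bump→ 5^(5 + 1) + 2·5^2 + 2·5 + 1 = 15686 —(−1)→ 15685

15686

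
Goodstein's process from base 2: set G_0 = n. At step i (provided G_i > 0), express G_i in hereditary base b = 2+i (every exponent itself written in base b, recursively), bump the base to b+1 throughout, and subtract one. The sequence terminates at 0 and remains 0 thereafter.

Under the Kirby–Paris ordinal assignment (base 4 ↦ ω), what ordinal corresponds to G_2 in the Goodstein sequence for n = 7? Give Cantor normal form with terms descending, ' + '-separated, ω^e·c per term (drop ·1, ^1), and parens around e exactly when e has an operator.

ω^ω + 3

[0] 7 ≡ 2^2 + 2 + 1 (base 2). Lift 3: 31. −1: 30.
[1] 30 ≡ 3^3 + 3 (base 3). Lift 4: 260. −1: 259.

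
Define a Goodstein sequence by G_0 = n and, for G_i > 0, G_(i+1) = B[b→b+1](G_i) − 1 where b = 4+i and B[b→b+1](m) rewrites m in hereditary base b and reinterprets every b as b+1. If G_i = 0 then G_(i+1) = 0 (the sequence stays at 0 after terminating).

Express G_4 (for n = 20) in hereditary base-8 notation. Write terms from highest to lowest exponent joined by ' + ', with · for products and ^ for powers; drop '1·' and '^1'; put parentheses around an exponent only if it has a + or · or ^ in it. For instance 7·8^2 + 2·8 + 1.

G_0 = 20. HB_4(20) = 4^2 + 4. Bump = 30. G_1 = 29.
G_1 = 29. HB_5(29) = 5^2 + 4. Bump = 40. G_2 = 39.
G_2 = 39. HB_6(39) = 6^2 + 3. Bump = 52. G_3 = 51.
G_3 = 51. HB_7(51) = 7^2 + 2. Bump = 66. G_4 = 65.
G_4 = 65. HB_8(65) = 8^2 + 1. Bump = 82. G_5 = 81.

8^2 + 1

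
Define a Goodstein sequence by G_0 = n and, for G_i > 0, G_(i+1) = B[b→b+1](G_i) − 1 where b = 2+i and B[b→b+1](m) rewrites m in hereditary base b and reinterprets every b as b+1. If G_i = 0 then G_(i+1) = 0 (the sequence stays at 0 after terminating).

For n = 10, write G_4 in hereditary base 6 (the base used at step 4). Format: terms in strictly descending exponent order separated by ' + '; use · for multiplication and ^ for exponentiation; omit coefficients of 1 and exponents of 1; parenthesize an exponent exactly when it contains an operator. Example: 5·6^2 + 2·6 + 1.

10 —HB2→ 2^(2 + 1) + 2 —bump→ 3^(3 + 1) + 3 = 84 —(−1)→ 83
83 —HB3→ 3^(3 + 1) + 2 —bump→ 4^(4 + 1) + 2 = 1026 —(−1)→ 1025
1025 —HB4→ 4^(4 + 1) + 1 —bump→ 5^(5 + 1) + 1 = 15626 —(−1)→ 15625
15625 —HB5→ 5^(5 + 1) —bump→ 6^(6 + 1) = 279936 —(−1)→ 279935
279935 —HB6→ 5·6^6 + 5·6^5 + 5·6^4 + 5·6^3 + 5·6^2 + 5·6 + 5 —bump→ 5·7^7 + 5·7^5 + 5·7^4 + 5·7^3 + 5·7^2 + 5·7 + 5 = 4215755 —(−1)→ 4215754

5·6^6 + 5·6^5 + 5·6^4 + 5·6^3 + 5·6^2 + 5·6 + 5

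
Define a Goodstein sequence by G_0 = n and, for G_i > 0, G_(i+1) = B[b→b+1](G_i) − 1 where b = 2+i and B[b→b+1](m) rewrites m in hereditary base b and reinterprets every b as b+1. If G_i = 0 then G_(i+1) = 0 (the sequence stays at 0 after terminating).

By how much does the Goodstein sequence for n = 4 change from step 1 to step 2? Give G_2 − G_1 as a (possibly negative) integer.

15

i=0: 4 = 2^2 (b=2); 2→3: 3^3 = 27; 27−1 = 26
i=1: 26 = 2·3^2 + 2·3 + 2 (b=3); 3→4: 2·4^2 + 2·4 + 2 = 42; 42−1 = 41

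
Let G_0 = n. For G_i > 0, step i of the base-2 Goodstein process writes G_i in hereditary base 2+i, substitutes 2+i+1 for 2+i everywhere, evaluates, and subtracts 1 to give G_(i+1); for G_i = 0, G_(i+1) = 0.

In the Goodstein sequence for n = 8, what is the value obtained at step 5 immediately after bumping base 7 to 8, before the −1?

33554572

G_0=8  [base 2] 2^(2 + 1)  →[2↦3]→  3^(3 + 1) = 81  −1 ⇒ G_1=80
G_1=80  [base 3] 2·3^3 + 2·3^2 + 2·3 + 2  →[3↦4]→  2·4^4 + 2·4^2 + 2·4 + 2 = 554  −1 ⇒ G_2=553
G_2=553  [base 4] 2·4^4 + 2·4^2 + 2·4 + 1  →[4↦5]→  2·5^5 + 2·5^2 + 2·5 + 1 = 6311  −1 ⇒ G_3=6310
G_3=6310  [base 5] 2·5^5 + 2·5^2 + 2·5  →[5↦6]→  2·6^6 + 2·6^2 + 2·6 = 93396  −1 ⇒ G_4=93395
G_4=93395  [base 6] 2·6^6 + 2·6^2 + 6 + 5  →[6↦7]→  2·7^7 + 2·7^2 + 7 + 5 = 1647196  −1 ⇒ G_5=1647195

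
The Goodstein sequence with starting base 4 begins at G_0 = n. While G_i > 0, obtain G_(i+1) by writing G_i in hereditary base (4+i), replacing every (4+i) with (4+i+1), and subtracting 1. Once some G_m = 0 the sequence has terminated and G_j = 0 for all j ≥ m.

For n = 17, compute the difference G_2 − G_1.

10

[0] 17 ≡ 4^2 + 1 (base 4). Lift 5: 26. −1: 25.
[1] 25 ≡ 5^2 (base 5). Lift 6: 36. −1: 35.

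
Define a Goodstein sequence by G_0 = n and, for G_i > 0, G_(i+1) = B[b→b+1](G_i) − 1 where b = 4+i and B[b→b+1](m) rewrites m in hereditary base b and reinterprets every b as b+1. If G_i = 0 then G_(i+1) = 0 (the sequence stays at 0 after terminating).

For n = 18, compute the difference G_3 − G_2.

(0) 18|_4 = 4^2 + 2 ↦ 5^2 + 2|_5 = 27 ⇒ 26
(1) 26|_5 = 5^2 + 1 ↦ 6^2 + 1|_6 = 37 ⇒ 36
(2) 36|_6 = 6^2 ↦ 7^2|_7 = 49 ⇒ 48

12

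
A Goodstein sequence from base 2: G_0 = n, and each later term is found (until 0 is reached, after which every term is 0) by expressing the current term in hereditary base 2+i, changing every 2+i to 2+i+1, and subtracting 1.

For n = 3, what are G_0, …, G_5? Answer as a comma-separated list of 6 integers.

base 2: 3 = 2 + 1; at 3: 3 + 1 = 4; next = 3
base 3: 3 = 3; at 4: 4 = 4; next = 3
base 4: 3 = 3; at 5: 3 = 3; next = 2
base 5: 2 = 2; at 6: 2 = 2; next = 1
base 6: 1 = 1; at 7: 1 = 1; next = 0

3, 3, 3, 2, 1, 0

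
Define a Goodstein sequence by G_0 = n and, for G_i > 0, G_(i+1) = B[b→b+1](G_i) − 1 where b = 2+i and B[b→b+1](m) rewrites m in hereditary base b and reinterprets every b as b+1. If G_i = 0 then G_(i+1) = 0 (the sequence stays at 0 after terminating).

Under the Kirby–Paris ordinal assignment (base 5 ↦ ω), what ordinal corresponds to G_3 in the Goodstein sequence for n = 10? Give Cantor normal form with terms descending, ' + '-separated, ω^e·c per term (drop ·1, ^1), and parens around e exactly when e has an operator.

ω^(ω + 1)

base 2: 10 = 2^(2 + 1) + 2; at 3: 3^(3 + 1) + 3 = 84; next = 83
base 3: 83 = 3^(3 + 1) + 2; at 4: 4^(4 + 1) + 2 = 1026; next = 1025
base 4: 1025 = 4^(4 + 1) + 1; at 5: 5^(5 + 1) + 1 = 15626; next = 15625
base 5: 15625 = 5^(5 + 1); at 6: 6^(6 + 1) = 279936; next = 279935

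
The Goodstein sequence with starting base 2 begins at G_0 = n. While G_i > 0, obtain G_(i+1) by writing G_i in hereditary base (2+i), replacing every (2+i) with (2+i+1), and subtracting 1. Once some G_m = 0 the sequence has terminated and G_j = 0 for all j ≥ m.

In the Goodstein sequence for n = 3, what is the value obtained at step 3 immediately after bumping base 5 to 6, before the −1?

G_0 = 3. HB_2(3) = 2 + 1. Bump = 4. G_1 = 3.
G_1 = 3. HB_3(3) = 3. Bump = 4. G_2 = 3.
G_2 = 3. HB_4(3) = 3. Bump = 3. G_3 = 2.
G_3 = 2. HB_5(2) = 2. Bump = 2. G_4 = 1.

2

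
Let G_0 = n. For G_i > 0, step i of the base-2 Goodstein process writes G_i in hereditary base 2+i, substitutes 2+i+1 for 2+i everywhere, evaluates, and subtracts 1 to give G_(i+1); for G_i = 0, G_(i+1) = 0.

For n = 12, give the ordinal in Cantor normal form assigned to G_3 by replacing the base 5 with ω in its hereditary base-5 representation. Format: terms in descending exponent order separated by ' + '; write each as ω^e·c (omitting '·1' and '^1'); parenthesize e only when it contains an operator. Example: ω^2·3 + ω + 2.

ω^(ω + 1) + ω^2·2 + ω·2

step 0: 12 = 2^(2 + 1) + 2^2; sub 3 for 2: 3^(3 + 1) + 3^3; = 108; G_1 = 108−1 = 107
step 1: 107 = 3^(3 + 1) + 2·3^2 + 2·3 + 2; sub 4 for 3: 4^(4 + 1) + 2·4^2 + 2·4 + 2; = 1066; G_2 = 1066−1 = 1065
step 2: 1065 = 4^(4 + 1) + 2·4^2 + 2·4 + 1; sub 5 for 4: 5^(5 + 1) + 2·5^2 + 2·5 + 1; = 15686; G_3 = 15686−1 = 15685
step 3: 15685 = 5^(5 + 1) + 2·5^2 + 2·5; sub 6 for 5: 6^(6 + 1) + 2·6^2 + 2·6; = 280020; G_4 = 280020−1 = 280019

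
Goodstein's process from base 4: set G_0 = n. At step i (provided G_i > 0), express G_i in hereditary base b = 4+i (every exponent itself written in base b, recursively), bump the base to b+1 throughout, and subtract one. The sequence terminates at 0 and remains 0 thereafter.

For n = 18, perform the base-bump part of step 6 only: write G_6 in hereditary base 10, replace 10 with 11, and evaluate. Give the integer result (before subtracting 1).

G_0 = 18. HB_4(18) = 4^2 + 2. Bump = 27. G_1 = 26.
G_1 = 26. HB_5(26) = 5^2 + 1. Bump = 37. G_2 = 36.
G_2 = 36. HB_6(36) = 6^2. Bump = 49. G_3 = 48.
G_3 = 48. HB_7(48) = 6·7 + 6. Bump = 54. G_4 = 53.
G_4 = 53. HB_8(53) = 6·8 + 5. Bump = 59. G_5 = 58.
G_5 = 58. HB_9(58) = 6·9 + 4. Bump = 64. G_6 = 63.

69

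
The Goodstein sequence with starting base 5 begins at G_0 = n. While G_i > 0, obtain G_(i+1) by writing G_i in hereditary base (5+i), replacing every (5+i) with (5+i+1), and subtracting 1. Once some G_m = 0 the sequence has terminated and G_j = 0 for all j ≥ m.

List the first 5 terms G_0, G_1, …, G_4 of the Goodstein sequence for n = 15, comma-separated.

step 0: 15 = 3·5; sub 6 for 5: 3·6; = 18; G_1 = 18−1 = 17
step 1: 17 = 2·6 + 5; sub 7 for 6: 2·7 + 5; = 19; G_2 = 19−1 = 18
step 2: 18 = 2·7 + 4; sub 8 for 7: 2·8 + 4; = 20; G_3 = 20−1 = 19
step 3: 19 = 2·8 + 3; sub 9 for 8: 2·9 + 3; = 21; G_4 = 21−1 = 20

15, 17, 18, 19, 20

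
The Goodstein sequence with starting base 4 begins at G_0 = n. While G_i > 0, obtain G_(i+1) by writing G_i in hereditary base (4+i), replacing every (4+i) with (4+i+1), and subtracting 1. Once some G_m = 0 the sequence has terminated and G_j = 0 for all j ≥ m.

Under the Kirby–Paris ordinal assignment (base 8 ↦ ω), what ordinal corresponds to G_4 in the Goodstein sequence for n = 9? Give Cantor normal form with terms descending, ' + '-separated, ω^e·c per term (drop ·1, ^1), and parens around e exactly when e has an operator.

ω + 3

i=0: 9 = 2·4 + 1 (b=4); 4→5: 2·5 + 1 = 11; 11−1 = 10
i=1: 10 = 2·5 (b=5); 5→6: 2·6 = 12; 12−1 = 11
i=2: 11 = 6 + 5 (b=6); 6→7: 7 + 5 = 12; 12−1 = 11
i=3: 11 = 7 + 4 (b=7); 7→8: 8 + 4 = 12; 12−1 = 11
i=4: 11 = 8 + 3 (b=8); 8→9: 9 + 3 = 12; 12−1 = 11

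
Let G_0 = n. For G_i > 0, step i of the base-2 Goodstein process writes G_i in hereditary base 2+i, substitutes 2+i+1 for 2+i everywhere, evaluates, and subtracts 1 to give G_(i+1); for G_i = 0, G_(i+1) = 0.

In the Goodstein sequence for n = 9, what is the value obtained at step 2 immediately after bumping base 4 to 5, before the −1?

9843

(0) 9|_2 = 2^(2 + 1) + 1 ↦ 3^(3 + 1) + 1|_3 = 82 ⇒ 81
(1) 81|_3 = 3^(3 + 1) ↦ 4^(4 + 1)|_4 = 1024 ⇒ 1023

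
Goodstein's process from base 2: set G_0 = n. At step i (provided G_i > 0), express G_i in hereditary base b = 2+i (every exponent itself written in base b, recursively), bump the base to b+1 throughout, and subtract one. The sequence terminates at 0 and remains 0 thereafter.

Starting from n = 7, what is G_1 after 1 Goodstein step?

G_0 = 7. HB_2(7) = 2^2 + 2 + 1. Bump = 31. G_1 = 30.
G_1 = 30. HB_3(30) = 3^3 + 3. Bump = 260. G_2 = 259.

30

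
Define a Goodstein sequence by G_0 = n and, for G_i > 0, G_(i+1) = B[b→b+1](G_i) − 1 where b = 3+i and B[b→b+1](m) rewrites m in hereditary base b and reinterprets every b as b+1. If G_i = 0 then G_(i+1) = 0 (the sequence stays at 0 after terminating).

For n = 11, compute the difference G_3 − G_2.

[0] 11 ≡ 3^2 + 2 (base 3). Lift 4: 18. −1: 17.
[1] 17 ≡ 4^2 + 1 (base 4). Lift 5: 26. −1: 25.
[2] 25 ≡ 5^2 (base 5). Lift 6: 36. −1: 35.

10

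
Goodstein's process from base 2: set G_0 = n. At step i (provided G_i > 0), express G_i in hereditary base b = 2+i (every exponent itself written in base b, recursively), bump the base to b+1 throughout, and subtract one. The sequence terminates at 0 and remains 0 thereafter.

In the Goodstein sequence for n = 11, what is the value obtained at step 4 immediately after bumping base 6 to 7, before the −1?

(0) 11|_2 = 2^(2 + 1) + 2 + 1 ↦ 3^(3 + 1) + 3 + 1|_3 = 85 ⇒ 84
(1) 84|_3 = 3^(3 + 1) + 3 ↦ 4^(4 + 1) + 4|_4 = 1028 ⇒ 1027
(2) 1027|_4 = 4^(4 + 1) + 3 ↦ 5^(5 + 1) + 3|_5 = 15628 ⇒ 15627
(3) 15627|_5 = 5^(5 + 1) + 2 ↦ 6^(6 + 1) + 2|_6 = 279938 ⇒ 279937
(4) 279937|_6 = 6^(6 + 1) + 1 ↦ 7^(7 + 1) + 1|_7 = 5764802 ⇒ 5764801

5764802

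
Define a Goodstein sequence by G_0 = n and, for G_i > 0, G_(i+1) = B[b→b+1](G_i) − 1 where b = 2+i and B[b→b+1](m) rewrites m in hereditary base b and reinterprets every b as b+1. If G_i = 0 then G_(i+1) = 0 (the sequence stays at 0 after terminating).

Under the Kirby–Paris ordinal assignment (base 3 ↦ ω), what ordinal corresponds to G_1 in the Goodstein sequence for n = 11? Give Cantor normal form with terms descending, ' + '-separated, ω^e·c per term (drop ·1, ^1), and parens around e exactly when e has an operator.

ω^(ω + 1) + ω

base 2: 11 = 2^(2 + 1) + 2 + 1; at 3: 3^(3 + 1) + 3 + 1 = 85; next = 84
base 3: 84 = 3^(3 + 1) + 3; at 4: 4^(4 + 1) + 4 = 1028; next = 1027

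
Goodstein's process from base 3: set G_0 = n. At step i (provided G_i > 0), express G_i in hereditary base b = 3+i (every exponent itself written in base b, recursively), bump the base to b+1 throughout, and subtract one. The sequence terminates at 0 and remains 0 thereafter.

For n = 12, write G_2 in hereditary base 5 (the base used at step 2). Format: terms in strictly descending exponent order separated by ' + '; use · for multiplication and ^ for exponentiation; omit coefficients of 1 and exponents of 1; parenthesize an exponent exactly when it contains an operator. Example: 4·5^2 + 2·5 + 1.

step 0: 12 = 3^2 + 3; sub 4 for 3: 4^2 + 4; = 20; G_1 = 20−1 = 19
step 1: 19 = 4^2 + 3; sub 5 for 4: 5^2 + 3; = 28; G_2 = 28−1 = 27
step 2: 27 = 5^2 + 2; sub 6 for 5: 6^2 + 2; = 38; G_3 = 38−1 = 37

5^2 + 2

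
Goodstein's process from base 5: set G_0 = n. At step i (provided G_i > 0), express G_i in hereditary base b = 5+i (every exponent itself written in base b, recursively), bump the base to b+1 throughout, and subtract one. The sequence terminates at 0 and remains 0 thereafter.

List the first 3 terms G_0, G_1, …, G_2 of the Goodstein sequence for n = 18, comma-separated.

18 —HB5→ 3·5 + 3 —bump→ 3·6 + 3 = 21 —(−1)→ 20
20 —HB6→ 3·6 + 2 —bump→ 3·7 + 2 = 23 —(−1)→ 22

18, 20, 22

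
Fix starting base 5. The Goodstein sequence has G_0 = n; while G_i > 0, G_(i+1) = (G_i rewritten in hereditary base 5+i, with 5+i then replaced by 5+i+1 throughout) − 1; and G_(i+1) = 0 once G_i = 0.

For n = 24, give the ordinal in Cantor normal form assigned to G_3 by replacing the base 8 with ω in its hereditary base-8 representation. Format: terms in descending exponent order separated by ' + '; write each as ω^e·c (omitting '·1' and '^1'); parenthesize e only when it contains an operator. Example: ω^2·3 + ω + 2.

G_0=24  [base 5] 4·5 + 4  →[5↦6]→  4·6 + 4 = 28  −1 ⇒ G_1=27
G_1=27  [base 6] 4·6 + 3  →[6↦7]→  4·7 + 3 = 31  −1 ⇒ G_2=30
G_2=30  [base 7] 4·7 + 2  →[7↦8]→  4·8 + 2 = 34  −1 ⇒ G_3=33
G_3=33  [base 8] 4·8 + 1  →[8↦9]→  4·9 + 1 = 37  −1 ⇒ G_4=36

ω·4 + 1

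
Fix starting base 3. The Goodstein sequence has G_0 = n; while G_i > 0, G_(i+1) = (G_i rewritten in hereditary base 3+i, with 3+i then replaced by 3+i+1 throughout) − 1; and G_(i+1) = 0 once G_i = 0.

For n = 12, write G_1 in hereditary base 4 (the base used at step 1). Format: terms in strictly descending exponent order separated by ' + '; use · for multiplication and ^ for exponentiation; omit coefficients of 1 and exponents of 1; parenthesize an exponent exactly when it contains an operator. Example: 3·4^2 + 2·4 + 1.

[0] 12 ≡ 3^2 + 3 (base 3). Lift 4: 20. −1: 19.
[1] 19 ≡ 4^2 + 3 (base 4). Lift 5: 28. −1: 27.

4^2 + 3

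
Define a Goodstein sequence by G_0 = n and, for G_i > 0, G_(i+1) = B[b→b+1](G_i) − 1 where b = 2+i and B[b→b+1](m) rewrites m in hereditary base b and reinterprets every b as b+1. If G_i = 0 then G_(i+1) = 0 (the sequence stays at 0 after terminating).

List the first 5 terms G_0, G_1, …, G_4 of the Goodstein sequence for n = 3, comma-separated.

3, 3, 3, 2, 1

i=0: 3 = 2 + 1 (b=2); 2→3: 3 + 1 = 4; 4−1 = 3
i=1: 3 = 3 (b=3); 3→4: 4 = 4; 4−1 = 3
i=2: 3 = 3 (b=4); 4→5: 3 = 3; 3−1 = 2
i=3: 2 = 2 (b=5); 5→6: 2 = 2; 2−1 = 1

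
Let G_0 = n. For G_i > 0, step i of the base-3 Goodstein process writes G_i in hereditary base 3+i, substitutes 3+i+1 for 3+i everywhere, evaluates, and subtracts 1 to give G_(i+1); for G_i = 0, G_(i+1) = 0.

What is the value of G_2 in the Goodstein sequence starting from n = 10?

G_0=10  [base 3] 3^2 + 1  →[3↦4]→  4^2 + 1 = 17  −1 ⇒ G_1=16
G_1=16  [base 4] 4^2  →[4↦5]→  5^2 = 25  −1 ⇒ G_2=24

24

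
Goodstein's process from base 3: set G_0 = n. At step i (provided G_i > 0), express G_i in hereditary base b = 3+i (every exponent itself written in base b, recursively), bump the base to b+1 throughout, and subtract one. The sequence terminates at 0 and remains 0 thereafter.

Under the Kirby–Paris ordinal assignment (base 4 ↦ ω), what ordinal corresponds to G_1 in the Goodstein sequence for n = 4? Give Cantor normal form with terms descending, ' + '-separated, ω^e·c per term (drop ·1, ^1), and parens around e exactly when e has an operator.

ω

[0] 4 ≡ 3 + 1 (base 3). Lift 4: 5. −1: 4.
[1] 4 ≡ 4 (base 4). Lift 5: 5. −1: 4.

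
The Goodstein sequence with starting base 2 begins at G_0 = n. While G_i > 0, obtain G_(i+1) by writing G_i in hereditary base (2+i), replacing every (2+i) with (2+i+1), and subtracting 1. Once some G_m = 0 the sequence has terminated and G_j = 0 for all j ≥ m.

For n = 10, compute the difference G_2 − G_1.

step 0: 10 = 2^(2 + 1) + 2; sub 3 for 2: 3^(3 + 1) + 3; = 84; G_1 = 84−1 = 83
step 1: 83 = 3^(3 + 1) + 2; sub 4 for 3: 4^(4 + 1) + 2; = 1026; G_2 = 1026−1 = 1025

942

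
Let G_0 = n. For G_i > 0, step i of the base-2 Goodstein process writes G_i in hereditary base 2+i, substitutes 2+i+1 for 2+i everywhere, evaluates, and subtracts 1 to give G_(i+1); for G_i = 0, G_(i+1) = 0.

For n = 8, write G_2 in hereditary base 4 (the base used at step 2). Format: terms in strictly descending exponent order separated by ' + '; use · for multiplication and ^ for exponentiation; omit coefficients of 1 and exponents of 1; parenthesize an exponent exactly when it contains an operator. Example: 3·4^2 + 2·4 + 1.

2·4^4 + 2·4^2 + 2·4 + 1

base 2: 8 = 2^(2 + 1); at 3: 3^(3 + 1) = 81; next = 80
base 3: 80 = 2·3^3 + 2·3^2 + 2·3 + 2; at 4: 2·4^4 + 2·4^2 + 2·4 + 2 = 554; next = 553
base 4: 553 = 2·4^4 + 2·4^2 + 2·4 + 1; at 5: 2·5^5 + 2·5^2 + 2·5 + 1 = 6311; next = 6310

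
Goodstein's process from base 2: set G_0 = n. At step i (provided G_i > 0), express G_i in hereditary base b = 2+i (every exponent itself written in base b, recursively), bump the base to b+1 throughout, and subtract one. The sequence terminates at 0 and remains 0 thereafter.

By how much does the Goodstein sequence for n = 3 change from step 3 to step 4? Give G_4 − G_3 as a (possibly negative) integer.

G_0 = 3. HB_2(3) = 2 + 1. Bump = 4. G_1 = 3.
G_1 = 3. HB_3(3) = 3. Bump = 4. G_2 = 3.
G_2 = 3. HB_4(3) = 3. Bump = 3. G_3 = 2.
G_3 = 2. HB_5(2) = 2. Bump = 2. G_4 = 1.

-1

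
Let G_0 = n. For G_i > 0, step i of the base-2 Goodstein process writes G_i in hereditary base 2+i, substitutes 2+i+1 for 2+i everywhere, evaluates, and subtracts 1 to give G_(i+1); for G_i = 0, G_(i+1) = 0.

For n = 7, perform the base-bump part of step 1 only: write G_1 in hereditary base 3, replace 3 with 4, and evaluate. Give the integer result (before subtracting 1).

260

i=0: 7 = 2^2 + 2 + 1 (b=2); 2→3: 3^3 + 3 + 1 = 31; 31−1 = 30
i=1: 30 = 3^3 + 3 (b=3); 3→4: 4^4 + 4 = 260; 260−1 = 259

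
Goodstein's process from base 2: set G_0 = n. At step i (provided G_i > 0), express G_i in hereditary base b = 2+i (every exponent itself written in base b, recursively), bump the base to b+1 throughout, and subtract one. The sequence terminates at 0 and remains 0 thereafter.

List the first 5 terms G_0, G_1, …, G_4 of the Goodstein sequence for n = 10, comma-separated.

(0) 10|_2 = 2^(2 + 1) + 2 ↦ 3^(3 + 1) + 3|_3 = 84 ⇒ 83
(1) 83|_3 = 3^(3 + 1) + 2 ↦ 4^(4 + 1) + 2|_4 = 1026 ⇒ 1025
(2) 1025|_4 = 4^(4 + 1) + 1 ↦ 5^(5 + 1) + 1|_5 = 15626 ⇒ 15625
(3) 15625|_5 = 5^(5 + 1) ↦ 6^(6 + 1)|_6 = 279936 ⇒ 279935

10, 83, 1025, 15625, 279935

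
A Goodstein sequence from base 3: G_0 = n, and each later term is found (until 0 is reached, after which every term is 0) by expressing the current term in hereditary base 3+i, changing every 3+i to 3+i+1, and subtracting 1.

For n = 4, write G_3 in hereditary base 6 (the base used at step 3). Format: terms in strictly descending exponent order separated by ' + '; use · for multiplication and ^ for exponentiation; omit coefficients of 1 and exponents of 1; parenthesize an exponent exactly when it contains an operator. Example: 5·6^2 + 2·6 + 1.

[0] 4 ≡ 3 + 1 (base 3). Lift 4: 5. −1: 4.
[1] 4 ≡ 4 (base 4). Lift 5: 5. −1: 4.
[2] 4 ≡ 4 (base 5). Lift 6: 4. −1: 3.
[3] 3 ≡ 3 (base 6). Lift 7: 3. −1: 2.

3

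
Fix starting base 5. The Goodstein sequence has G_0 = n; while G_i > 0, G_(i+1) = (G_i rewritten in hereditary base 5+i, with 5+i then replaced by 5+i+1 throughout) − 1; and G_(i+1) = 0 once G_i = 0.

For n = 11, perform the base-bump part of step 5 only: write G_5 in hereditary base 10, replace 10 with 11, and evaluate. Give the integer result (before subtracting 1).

(0) 11|_5 = 2·5 + 1 ↦ 2·6 + 1|_6 = 13 ⇒ 12
(1) 12|_6 = 2·6 ↦ 2·7|_7 = 14 ⇒ 13
(2) 13|_7 = 7 + 6 ↦ 8 + 6|_8 = 14 ⇒ 13
(3) 13|_8 = 8 + 5 ↦ 9 + 5|_9 = 14 ⇒ 13
(4) 13|_9 = 9 + 4 ↦ 10 + 4|_10 = 14 ⇒ 13
(5) 13|_10 = 10 + 3 ↦ 11 + 3|_11 = 14 ⇒ 13

14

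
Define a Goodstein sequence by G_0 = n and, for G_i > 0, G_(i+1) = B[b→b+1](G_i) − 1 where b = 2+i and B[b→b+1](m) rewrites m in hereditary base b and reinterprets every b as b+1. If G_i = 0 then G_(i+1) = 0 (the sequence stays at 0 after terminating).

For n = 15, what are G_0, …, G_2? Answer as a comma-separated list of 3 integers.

(0) 15|_2 = 2^(2 + 1) + 2^2 + 2 + 1 ↦ 3^(3 + 1) + 3^3 + 3 + 1|_3 = 112 ⇒ 111
(1) 111|_3 = 3^(3 + 1) + 3^3 + 3 ↦ 4^(4 + 1) + 4^4 + 4|_4 = 1284 ⇒ 1283

15, 111, 1283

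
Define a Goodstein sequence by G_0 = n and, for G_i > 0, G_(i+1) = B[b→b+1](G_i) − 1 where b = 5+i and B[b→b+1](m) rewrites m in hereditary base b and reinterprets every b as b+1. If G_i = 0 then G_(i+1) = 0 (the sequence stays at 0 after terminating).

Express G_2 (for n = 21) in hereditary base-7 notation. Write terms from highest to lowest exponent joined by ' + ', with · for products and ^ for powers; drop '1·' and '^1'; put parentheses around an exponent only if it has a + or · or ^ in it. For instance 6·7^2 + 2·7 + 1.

base 5: 21 = 4·5 + 1; at 6: 4·6 + 1 = 25; next = 24
base 6: 24 = 4·6; at 7: 4·7 = 28; next = 27
base 7: 27 = 3·7 + 6; at 8: 3·8 + 6 = 30; next = 29

3·7 + 6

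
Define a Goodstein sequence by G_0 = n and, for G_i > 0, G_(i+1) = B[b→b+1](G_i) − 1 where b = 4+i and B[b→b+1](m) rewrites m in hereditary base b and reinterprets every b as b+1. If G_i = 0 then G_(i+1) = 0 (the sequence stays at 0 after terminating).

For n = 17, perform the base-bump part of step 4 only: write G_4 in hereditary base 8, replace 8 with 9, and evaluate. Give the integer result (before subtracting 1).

(0) 17|_4 = 4^2 + 1 ↦ 5^2 + 1|_5 = 26 ⇒ 25
(1) 25|_5 = 5^2 ↦ 6^2|_6 = 36 ⇒ 35
(2) 35|_6 = 5·6 + 5 ↦ 5·7 + 5|_7 = 40 ⇒ 39
(3) 39|_7 = 5·7 + 4 ↦ 5·8 + 4|_8 = 44 ⇒ 43
(4) 43|_8 = 5·8 + 3 ↦ 5·9 + 3|_9 = 48 ⇒ 47

48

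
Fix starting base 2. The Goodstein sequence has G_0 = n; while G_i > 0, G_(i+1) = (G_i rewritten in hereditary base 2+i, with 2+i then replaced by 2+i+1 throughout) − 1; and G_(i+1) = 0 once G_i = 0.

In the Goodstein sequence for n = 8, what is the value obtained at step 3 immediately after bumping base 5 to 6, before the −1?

93396

step 0: 8 = 2^(2 + 1); sub 3 for 2: 3^(3 + 1); = 81; G_1 = 81−1 = 80
step 1: 80 = 2·3^3 + 2·3^2 + 2·3 + 2; sub 4 for 3: 2·4^4 + 2·4^2 + 2·4 + 2; = 554; G_2 = 554−1 = 553
step 2: 553 = 2·4^4 + 2·4^2 + 2·4 + 1; sub 5 for 4: 2·5^5 + 2·5^2 + 2·5 + 1; = 6311; G_3 = 6311−1 = 6310
step 3: 6310 = 2·5^5 + 2·5^2 + 2·5; sub 6 for 5: 2·6^6 + 2·6^2 + 2·6; = 93396; G_4 = 93396−1 = 93395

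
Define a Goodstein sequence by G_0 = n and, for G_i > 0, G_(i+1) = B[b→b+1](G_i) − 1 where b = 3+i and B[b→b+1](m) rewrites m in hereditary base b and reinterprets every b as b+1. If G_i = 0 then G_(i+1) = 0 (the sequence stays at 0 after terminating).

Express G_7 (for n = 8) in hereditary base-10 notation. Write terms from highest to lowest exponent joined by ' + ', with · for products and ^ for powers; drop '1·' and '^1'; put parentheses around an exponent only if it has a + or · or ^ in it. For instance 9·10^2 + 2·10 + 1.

10 + 1

(0) 8|_3 = 2·3 + 2 ↦ 2·4 + 2|_4 = 10 ⇒ 9
(1) 9|_4 = 2·4 + 1 ↦ 2·5 + 1|_5 = 11 ⇒ 10
(2) 10|_5 = 2·5 ↦ 2·6|_6 = 12 ⇒ 11
(3) 11|_6 = 6 + 5 ↦ 7 + 5|_7 = 12 ⇒ 11
(4) 11|_7 = 7 + 4 ↦ 8 + 4|_8 = 12 ⇒ 11
(5) 11|_8 = 8 + 3 ↦ 9 + 3|_9 = 12 ⇒ 11
(6) 11|_9 = 9 + 2 ↦ 10 + 2|_10 = 12 ⇒ 11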